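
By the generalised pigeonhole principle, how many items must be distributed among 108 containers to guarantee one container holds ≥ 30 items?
n = (30 − 1)·108 + 1 = 3133

By the generalised pigeonhole principle, to guarantee some box contains ≥ r objects we need more than (r − 1) · k objects total. Threshold: n = (r − 1) · k + 1. With r = 30 and k = 108: n = 29 · 108 + 1 = 3132 + 1 = 3133. For n = 3132 = 29 · 108, we can put exactly 29 objects in every box, avoiding 30 in any single one — so 3133 is tight.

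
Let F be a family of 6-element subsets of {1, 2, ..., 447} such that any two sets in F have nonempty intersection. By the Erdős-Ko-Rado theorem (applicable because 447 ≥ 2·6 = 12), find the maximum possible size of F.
max |F| = C(446, 5) = 143787982234

Erdős-Ko-Rado (1961): when n ≥ 2k, max |F| = C(n−1, k−1). The bound is attained by the star {A : i ∈ A} for any fixed i ∈ [n]. Here C(447−1, 6−1) = C(446, 5) = 143787982234.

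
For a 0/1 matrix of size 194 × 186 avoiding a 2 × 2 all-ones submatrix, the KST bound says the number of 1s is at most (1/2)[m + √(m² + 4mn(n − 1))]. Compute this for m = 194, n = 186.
z(194, 186; 2, 2) ≤ (1/2)[194 + √(194² + 4·194·186·185)] = (1/2)[194 + √26739796] = 2682.5268

Kővári–Sós–Turán: let r_1, ..., r_194 be the row sums and z = Σ r_i the total number of 1s. Each pair of columns can share at most one row with both entries 1 (else a 2×2 all-ones block appears), so Σ_i C(r_i, 2) ≤ C(186, 2) = 17205. By convexity Σ_i C(r_i, 2) ≥ 194·C(z/194, 2) = z(z − 194)/(2·194), giving z² − 194z − 194·186·185 ≤ 0 and hence z ≤ (1/2)[194 + √(37636 + 4·6675540)] = (1/2)[194 + √26739796] ≈ (1/2)(194 + 5171.0537) = 2682.5268.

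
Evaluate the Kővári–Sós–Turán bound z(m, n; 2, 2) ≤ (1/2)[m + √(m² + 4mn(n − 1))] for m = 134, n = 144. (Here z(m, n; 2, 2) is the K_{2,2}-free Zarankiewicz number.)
z(134, 144; 2, 2) ≤ (1/2)[134 + √(134² + 4·134·144·143)] = (1/2)[134 + √11055268] = 1729.4732

Kővári–Sós–Turán: let r_1, ..., r_134 be the row sums and z = Σ r_i the total number of 1s. Each pair of columns can share at most one row with both entries 1 (else a 2×2 all-ones block appears), so Σ_i C(r_i, 2) ≤ C(144, 2) = 10296. By convexity Σ_i C(r_i, 2) ≥ 134·C(z/134, 2) = z(z − 134)/(2·134), giving z² − 134z − 134·144·143 ≤ 0 and hence z ≤ (1/2)[134 + √(17956 + 4·2759328)] = (1/2)[134 + √11055268] ≈ (1/2)(134 + 3324.9463) = 1729.4732.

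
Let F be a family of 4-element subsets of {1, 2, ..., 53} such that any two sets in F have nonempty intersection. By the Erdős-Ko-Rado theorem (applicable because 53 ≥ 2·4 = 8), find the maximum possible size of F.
max |F| = C(52, 3) = 22100

Erdős-Ko-Rado (1961): when n ≥ 2k, max |F| = C(n−1, k−1). The bound is attained by the star {A : i ∈ A} for any fixed i ∈ [n]. Here C(53−1, 4−1) = C(52, 3) = 22100.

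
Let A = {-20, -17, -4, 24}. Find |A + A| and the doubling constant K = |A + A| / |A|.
K = |A + A| / |A| = 10/4 = 5/2

Enumerate A + A = {a + b : a, b ∈ A}. With |A| = 4, there are |A|^2 = 16 ordered sum pairs; collecting distinct values, A + A = {-40, -37, -34, -24, -21, -8, 4, 7, 20, 48}, so |A + A| = 10. Thus K = 10/4 = 5/2. For comparison, the minimum possible |A + A| over all 4-element sets is 2·4 − 1 = 7 (so min K = 7/4), attained only by arithmetic progressions.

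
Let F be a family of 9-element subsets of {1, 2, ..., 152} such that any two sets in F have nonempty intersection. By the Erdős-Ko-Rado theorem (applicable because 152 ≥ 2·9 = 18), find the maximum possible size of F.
max |F| = C(151, 8) = 5551321138650

Erdős-Ko-Rado (1961): when n ≥ 2k, max |F| = C(n−1, k−1). The bound is attained by the star {A : i ∈ A} for any fixed i ∈ [n]. Here C(152−1, 9−1) = C(151, 8) = 5551321138650.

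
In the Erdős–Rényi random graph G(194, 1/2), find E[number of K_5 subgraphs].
E[# K_5] = C(194, 5) · (1/2)^C(5, 2) = 2174032288 / 2^10 = 67938509/32 = 2123078.40625

For each 5-subset S of vertices (there are C(194, 5) = 2174032288 such S), let X_S = 1 if S induces a K_5 (all C(5, 2) = 10 edges present). Then P(X_S = 1) = (1/2)^10 = 1/1024. By linearity of expectation, E[# K_5] = C(194, 5) · (1/2)^10 = 2174032288 / 1024 = 67938509/32 = 2123078.40625.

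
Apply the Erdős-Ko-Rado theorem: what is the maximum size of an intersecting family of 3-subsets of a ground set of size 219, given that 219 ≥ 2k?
max |F| = C(218, 2) = 23653

Erdős-Ko-Rado (1961): when n ≥ 2k, max |F| = C(n−1, k−1). The bound is attained by the star {A : i ∈ A} for any fixed i ∈ [n]. Here C(219−1, 3−1) = C(218, 2) = 23653.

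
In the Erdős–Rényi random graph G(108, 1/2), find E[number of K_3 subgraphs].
E[# K_3] = C(108, 3) · (1/2)^C(3, 2) = 204156 / 2^3 = 51039/2 = 25519.5

For each 3-subset S of vertices (there are C(108, 3) = 204156 such S), let X_S = 1 if S induces a K_3 (all C(3, 2) = 3 edges present). Then P(X_S = 1) = (1/2)^3 = 1/8. By linearity of expectation, E[# K_3] = C(108, 3) · (1/2)^3 = 204156 / 8 = 51039/2 = 25519.5.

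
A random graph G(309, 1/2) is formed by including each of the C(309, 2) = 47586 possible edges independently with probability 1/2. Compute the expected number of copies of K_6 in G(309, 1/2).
E[# K_6] = C(309, 6) · (1/2)^C(6, 2) = 1151356784424 / 2^15 = 143919598053/4096 ≈ 35136620.618408

For each 6-subset S of vertices (there are C(309, 6) = 1151356784424 such S), let X_S = 1 if S induces a K_6 (all C(6, 2) = 15 edges present). Then P(X_S = 1) = (1/2)^15 = 1/32768. By linearity of expectation, E[# K_6] = C(309, 6) · (1/2)^15 = 1151356784424 / 32768 = 143919598053/4096 ≈ 35136620.618408.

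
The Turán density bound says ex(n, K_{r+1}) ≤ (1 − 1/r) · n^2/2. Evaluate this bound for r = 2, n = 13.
Turán density bound = (1/2) · 13^2/2 = 169/4 ≈ 42.25

Turán's theorem: ex(n, K_{r+1}) is achieved by the complete r-partite Turán graph T(n, r) with parts as balanced as possible, and is at most (1 − 1/r) · n^2/2. For r = 2, n = 13: the density bound is (1/2) · 169/2 = 169/4 ≈ 42.25. The integer-valued extremum is e(T(13, 2)) = 42, which is strictly less than the density bound 169/4 since 2 ∤ 13 (the parts of T(13, 2) cannot all be equal).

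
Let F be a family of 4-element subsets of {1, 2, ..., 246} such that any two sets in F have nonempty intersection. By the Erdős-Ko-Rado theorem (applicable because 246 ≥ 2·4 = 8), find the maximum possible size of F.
max |F| = C(245, 3) = 2421090

Erdős-Ko-Rado (1961): when n ≥ 2k, max |F| = C(n−1, k−1). The bound is attained by the star {A : i ∈ A} for any fixed i ∈ [n]. Here C(246−1, 4−1) = C(245, 3) = 2421090.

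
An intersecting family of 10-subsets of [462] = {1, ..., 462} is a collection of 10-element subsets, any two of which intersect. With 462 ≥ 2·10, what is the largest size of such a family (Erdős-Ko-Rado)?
max |F| = C(461, 9) = 2395633524634640355

Erdős-Ko-Rado (1961): when n ≥ 2k, max |F| = C(n−1, k−1). The bound is attained by the star {A : i ∈ A} for any fixed i ∈ [n]. Here C(462−1, 10−1) = C(461, 9) = 2395633524634640355.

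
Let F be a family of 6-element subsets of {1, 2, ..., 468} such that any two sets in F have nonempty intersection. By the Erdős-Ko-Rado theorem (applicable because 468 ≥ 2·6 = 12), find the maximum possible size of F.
max |F| = C(467, 5) = 181164656828

The Erdős-Ko-Rado theorem states: for n ≥ 2k, an intersecting family of k-subsets of an n-element set has size at most C(n − 1, k − 1), with equality for 'star' families {A ⊆ [n] : |A| = k, i ∈ A} (fix an element i). For n = 468, k = 6: C(467, 5) = 181164656828.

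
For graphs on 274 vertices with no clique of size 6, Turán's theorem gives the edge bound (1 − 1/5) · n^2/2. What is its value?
Turán density bound = (4/5) · 274^2/2 = 150152/5 ≈ 30030.4

Turán's theorem: ex(n, K_{r+1}) is achieved by the complete r-partite Turán graph T(n, r) with parts as balanced as possible, and is at most (1 − 1/r) · n^2/2. For r = 5, n = 274: the density bound is (4/5) · 75076/2 = 150152/5 ≈ 30030.4. The integer-valued extremum is e(T(274, 5)) = 30030, which is strictly less than the density bound 150152/5 since 5 ∤ 274 (the parts of T(274, 5) cannot all be equal).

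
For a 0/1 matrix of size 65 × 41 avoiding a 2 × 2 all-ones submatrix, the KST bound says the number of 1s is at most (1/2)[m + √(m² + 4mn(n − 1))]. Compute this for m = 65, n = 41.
z(65, 41; 2, 2) ≤ (1/2)[65 + √(65² + 4·65·41·40)] = (1/2)[65 + √430625] = 360.6101

Kővári–Sós–Turán: let r_1, ..., r_65 be the row sums and z = Σ r_i the total number of 1s. Each pair of columns can share at most one row with both entries 1 (else a 2×2 all-ones block appears), so Σ_i C(r_i, 2) ≤ C(41, 2) = 820. By convexity Σ_i C(r_i, 2) ≥ 65·C(z/65, 2) = z(z − 65)/(2·65), giving z² − 65z − 65·41·40 ≤ 0 and hence z ≤ (1/2)[65 + √(4225 + 4·106600)] = (1/2)[65 + √430625] ≈ (1/2)(65 + 656.2202) = 360.6101.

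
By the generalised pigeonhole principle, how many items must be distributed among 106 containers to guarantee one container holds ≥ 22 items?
n = (22 − 1)·106 + 1 = 2227

By the generalised pigeonhole principle, to guarantee some box contains ≥ r objects we need more than (r − 1) · k objects total. Threshold: n = (r − 1) · k + 1. With r = 22 and k = 106: n = 21 · 106 + 1 = 2226 + 1 = 2227. For n = 2226 = 21 · 106, we can put exactly 21 objects in every box, avoiding 22 in any single one — so 2227 is tight.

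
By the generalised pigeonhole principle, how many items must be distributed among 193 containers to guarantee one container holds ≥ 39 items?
n = (39 − 1)·193 + 1 = 7335

By the generalised pigeonhole principle, to guarantee some box contains ≥ r objects we need more than (r − 1) · k objects total. Threshold: n = (r − 1) · k + 1. With r = 39 and k = 193: n = 38 · 193 + 1 = 7334 + 1 = 7335. For n = 7334 = 38 · 193, we can put exactly 38 objects in every box, avoiding 39 in any single one — so 7335 is tight.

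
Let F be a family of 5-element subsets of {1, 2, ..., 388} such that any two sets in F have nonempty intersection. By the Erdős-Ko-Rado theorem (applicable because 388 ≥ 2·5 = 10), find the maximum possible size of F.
max |F| = C(387, 4) = 920193120

The Erdős-Ko-Rado theorem states: for n ≥ 2k, an intersecting family of k-subsets of an n-element set has size at most C(n − 1, k − 1), with equality for 'star' families {A ⊆ [n] : |A| = k, i ∈ A} (fix an element i). For n = 388, k = 5: C(387, 4) = 920193120.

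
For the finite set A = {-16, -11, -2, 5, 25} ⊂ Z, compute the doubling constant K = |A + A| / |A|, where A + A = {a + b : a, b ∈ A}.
K = |A + A| / |A| = 15/5 = 3

Enumerate A + A = {a + b : a, b ∈ A}. With |A| = 5, there are |A|^2 = 25 ordered sum pairs; collecting distinct values, A + A = {-32, -27, -22, -18, -13, -11, -6, -4, 3, 9, 10, 14, 23, 30, 50}, so |A + A| = 15. Thus K = 15/5 = 3. For comparison, the minimum possible |A + A| over all 5-element sets is 2·5 − 1 = 9 (so min K = 9/5), attained only by arithmetic progressions.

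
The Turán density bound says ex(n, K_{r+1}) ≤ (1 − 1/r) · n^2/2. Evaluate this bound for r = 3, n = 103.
Turán density bound = (2/3) · 103^2/2 = 10609/3 ≈ 3536.3333

Turán's theorem: ex(n, K_{r+1}) is achieved by the complete r-partite Turán graph T(n, r) with parts as balanced as possible, and is at most (1 − 1/r) · n^2/2. For r = 3, n = 103: the density bound is (2/3) · 10609/2 = 10609/3 ≈ 3536.3333. The integer-valued extremum is e(T(103, 3)) = 3536, which is strictly less than the density bound 10609/3 since 3 ∤ 103 (the parts of T(103, 3) cannot all be equal).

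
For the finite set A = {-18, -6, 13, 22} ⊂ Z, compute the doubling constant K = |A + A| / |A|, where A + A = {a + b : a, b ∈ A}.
K = |A + A| / |A| = 10/4 = 5/2

Enumerate A + A = {a + b : a, b ∈ A}. With |A| = 4, there are |A|^2 = 16 ordered sum pairs; collecting distinct values, A + A = {-36, -24, -12, -5, 4, 7, 16, 26, 35, 44}, so |A + A| = 10. Thus K = 10/4 = 5/2. For comparison, the minimum possible |A + A| over all 4-element sets is 2·4 − 1 = 7 (so min K = 7/4), attained only by arithmetic progressions.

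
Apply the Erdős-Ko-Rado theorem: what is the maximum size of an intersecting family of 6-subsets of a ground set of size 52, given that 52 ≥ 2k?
max |F| = C(51, 5) = 2349060

Erdős-Ko-Rado (1961): when n ≥ 2k, max |F| = C(n−1, k−1). The bound is attained by the star {A : i ∈ A} for any fixed i ∈ [n]. Here C(52−1, 6−1) = C(51, 5) = 2349060.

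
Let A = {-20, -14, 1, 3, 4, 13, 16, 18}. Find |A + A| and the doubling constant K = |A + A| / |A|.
K = |A + A| / |A| = 32/8 = 4

Enumerate A + A = {a + b : a, b ∈ A}. With |A| = 8, there are |A|^2 = 64 ordered sum pairs; collecting distinct values, A + A = {-40, -34, -28, -19, -17, -16, -13, -11, -10, -7, -4, -2, -1, 2, 4, 5, 6, 7, 8, 14, 16, 17, 19, 20, 21, 22, 26, 29, 31, 32, 34, 36}, so |A + A| = 32. Thus K = 32/8 = 4. For comparison, the minimum possible |A + A| over all 8-element sets is 2·8 − 1 = 15 (so min K = 15/8), attained only by arithmetic progressions.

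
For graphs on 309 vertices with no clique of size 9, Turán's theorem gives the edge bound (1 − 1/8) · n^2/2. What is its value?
Turán density bound = (7/8) · 309^2/2 = 668367/16 ≈ 41772.9375

Turán's theorem: ex(n, K_{r+1}) is achieved by the complete r-partite Turán graph T(n, r) with parts as balanced as possible, and is at most (1 − 1/r) · n^2/2. For r = 8, n = 309: the density bound is (7/8) · 95481/2 = 668367/16 ≈ 41772.9375. The integer-valued extremum is e(T(309, 8)) = 41772, which is strictly less than the density bound 668367/16 since 8 ∤ 309 (the parts of T(309, 8) cannot all be equal).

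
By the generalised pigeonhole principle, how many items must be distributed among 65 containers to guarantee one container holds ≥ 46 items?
n = (46 − 1)·65 + 1 = 2926

By the generalised pigeonhole principle, to guarantee some box contains ≥ r objects we need more than (r − 1) · k objects total. Threshold: n = (r − 1) · k + 1. With r = 46 and k = 65: n = 45 · 65 + 1 = 2925 + 1 = 2926. For n = 2925 = 45 · 65, we can put exactly 45 objects in every box, avoiding 46 in any single one — so 2926 is tight.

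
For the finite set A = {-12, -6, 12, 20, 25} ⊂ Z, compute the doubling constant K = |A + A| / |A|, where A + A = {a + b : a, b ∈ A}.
K = |A + A| / |A| = 15/5 = 3

Enumerate A + A = {a + b : a, b ∈ A}. With |A| = 5, there are |A|^2 = 25 ordered sum pairs; collecting distinct values, A + A = {-24, -18, -12, 0, 6, 8, 13, 14, 19, 24, 32, 37, 40, 45, 50}, so |A + A| = 15. Thus K = 15/5 = 3. For comparison, the minimum possible |A + A| over all 5-element sets is 2·5 − 1 = 9 (so min K = 9/5), attained only by arithmetic progressions.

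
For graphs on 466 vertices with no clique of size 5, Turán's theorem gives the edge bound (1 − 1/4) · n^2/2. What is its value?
Turán density bound = (3/4) · 466^2/2 = 162867/2 ≈ 81433.5

Turán's theorem: ex(n, K_{r+1}) is achieved by the complete r-partite Turán graph T(n, r) with parts as balanced as possible, and is at most (1 − 1/r) · n^2/2. For r = 4, n = 466: the density bound is (3/4) · 217156/2 = 162867/2 ≈ 81433.5. The integer-valued extremum is e(T(466, 4)) = 81433, which is strictly less than the density bound 162867/2 since 4 ∤ 466 (the parts of T(466, 4) cannot all be equal).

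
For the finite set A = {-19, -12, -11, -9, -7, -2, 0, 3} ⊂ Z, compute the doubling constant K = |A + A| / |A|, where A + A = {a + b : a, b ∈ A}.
K = |A + A| / |A| = 27/8

Enumerate A + A = {a + b : a, b ∈ A}. With |A| = 8, there are |A|^2 = 64 ordered sum pairs; collecting distinct values, A + A = {-38, -31, -30, -28, -26, -24, -23, -22, -21, -20, -19, -18, -16, -14, -13, -12, -11, -9, -8, -7, -6, -4, -2, 0, 1, 3, 6}, so |A + A| = 27. Thus K = 27/8. For comparison, the minimum possible |A + A| over all 8-element sets is 2·8 − 1 = 15 (so min K = 15/8), attained only by arithmetic progressions.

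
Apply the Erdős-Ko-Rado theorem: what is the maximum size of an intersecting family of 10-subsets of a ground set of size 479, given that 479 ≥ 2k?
max |F| = C(478, 9) = 3328005621681288350

The Erdős-Ko-Rado theorem states: for n ≥ 2k, an intersecting family of k-subsets of an n-element set has size at most C(n − 1, k − 1), with equality for 'star' families {A ⊆ [n] : |A| = k, i ∈ A} (fix an element i). For n = 479, k = 10: C(478, 9) = 3328005621681288350.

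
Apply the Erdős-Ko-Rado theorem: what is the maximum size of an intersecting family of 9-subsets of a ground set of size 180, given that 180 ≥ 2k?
max |F| = C(179, 8) = 22304900540890

Erdős-Ko-Rado (1961): when n ≥ 2k, max |F| = C(n−1, k−1). The bound is attained by the star {A : i ∈ A} for any fixed i ∈ [n]. Here C(180−1, 9−1) = C(179, 8) = 22304900540890.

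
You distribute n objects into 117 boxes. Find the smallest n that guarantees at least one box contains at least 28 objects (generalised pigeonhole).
n = (28 − 1)·117 + 1 = 3160

By the generalised pigeonhole principle, to guarantee some box contains ≥ r objects we need more than (r − 1) · k objects total. Threshold: n = (r − 1) · k + 1. With r = 28 and k = 117: n = 27 · 117 + 1 = 3159 + 1 = 3160. For n = 3159 = 27 · 117, we can put exactly 27 objects in every box, avoiding 28 in any single one — so 3160 is tight.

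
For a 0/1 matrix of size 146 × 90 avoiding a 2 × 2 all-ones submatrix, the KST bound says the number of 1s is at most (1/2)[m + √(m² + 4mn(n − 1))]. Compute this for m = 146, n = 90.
z(146, 90; 2, 2) ≤ (1/2)[146 + √(146² + 4·146·90·89)] = (1/2)[146 + √4699156] = 1156.8768

Kővári–Sós–Turán: let r_1, ..., r_146 be the row sums and z = Σ r_i the total number of 1s. Each pair of columns can share at most one row with both entries 1 (else a 2×2 all-ones block appears), so Σ_i C(r_i, 2) ≤ C(90, 2) = 4005. By convexity Σ_i C(r_i, 2) ≥ 146·C(z/146, 2) = z(z − 146)/(2·146), giving z² − 146z − 146·90·89 ≤ 0 and hence z ≤ (1/2)[146 + √(21316 + 4·1169460)] = (1/2)[146 + √4699156] ≈ (1/2)(146 + 2167.7537) = 1156.8768.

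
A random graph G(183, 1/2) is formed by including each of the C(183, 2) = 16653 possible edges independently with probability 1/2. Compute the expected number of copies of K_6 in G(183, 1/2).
E[# K_6] = C(183, 6) · (1/2)^C(6, 2) = 48019108683 / 2^15 ≈ 1465426.900726

For each 6-subset S of vertices (there are C(183, 6) = 48019108683 such S), let X_S = 1 if S induces a K_6 (all C(6, 2) = 15 edges present). Then P(X_S = 1) = (1/2)^15 = 1/32768. By linearity of expectation, E[# K_6] = C(183, 6) · (1/2)^15 = 48019108683 / 32768 ≈ 1465426.900726.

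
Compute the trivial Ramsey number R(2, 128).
R(2, 128) = 128

R(2, k) = k for all k ≥ 2: in a 2-colouring of K_k, either some edge is red (a red K_2) or all edges are blue (a blue K_k). And K_{127} coloured all-blue has no blue K_128, so R(2, 128) > 127. Hence R(2, 128) = 128.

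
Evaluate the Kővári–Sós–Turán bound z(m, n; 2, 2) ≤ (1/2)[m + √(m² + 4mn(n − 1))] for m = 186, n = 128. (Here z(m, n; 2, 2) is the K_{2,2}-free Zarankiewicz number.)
z(186, 128; 2, 2) ≤ (1/2)[186 + √(186² + 4·186·128·127)] = (1/2)[186 + √12129060] = 1834.34

Kővári–Sós–Turán: let r_1, ..., r_186 be the row sums and z = Σ r_i the total number of 1s. Each pair of columns can share at most one row with both entries 1 (else a 2×2 all-ones block appears), so Σ_i C(r_i, 2) ≤ C(128, 2) = 8128. By convexity Σ_i C(r_i, 2) ≥ 186·C(z/186, 2) = z(z − 186)/(2·186), giving z² − 186z − 186·128·127 ≤ 0 and hence z ≤ (1/2)[186 + √(34596 + 4·3023616)] = (1/2)[186 + √12129060] ≈ (1/2)(186 + 3482.68) = 1834.34.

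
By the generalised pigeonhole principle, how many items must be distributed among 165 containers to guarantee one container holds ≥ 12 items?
n = (12 − 1)·165 + 1 = 1816

By the generalised pigeonhole principle, to guarantee some box contains ≥ r objects we need more than (r − 1) · k objects total. Threshold: n = (r − 1) · k + 1. With r = 12 and k = 165: n = 11 · 165 + 1 = 1815 + 1 = 1816. For n = 1815 = 11 · 165, we can put exactly 11 objects in every box, avoiding 12 in any single one — so 1816 is tight.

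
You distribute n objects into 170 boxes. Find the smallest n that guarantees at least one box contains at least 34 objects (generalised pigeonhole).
n = (34 − 1)·170 + 1 = 5611

By the generalised pigeonhole principle, to guarantee some box contains ≥ r objects we need more than (r − 1) · k objects total. Threshold: n = (r − 1) · k + 1. With r = 34 and k = 170: n = 33 · 170 + 1 = 5610 + 1 = 5611. For n = 5610 = 33 · 170, we can put exactly 33 objects in every box, avoiding 34 in any single one — so 5611 is tight.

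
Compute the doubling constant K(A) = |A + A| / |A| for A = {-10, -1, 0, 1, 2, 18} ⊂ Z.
K = |A + A| / |A| = 18/6 = 3

Enumerate A + A = {a + b : a, b ∈ A}. With |A| = 6, there are |A|^2 = 36 ordered sum pairs; collecting distinct values, A + A = {-20, -11, -10, -9, -8, -2, -1, 0, 1, 2, 3, 4, 8, 17, 18, 19, 20, 36}, so |A + A| = 18. Thus K = 18/6 = 3. For comparison, the minimum possible |A + A| over all 6-element sets is 2·6 − 1 = 11 (so min K = 11/6), attained only by arithmetic progressions.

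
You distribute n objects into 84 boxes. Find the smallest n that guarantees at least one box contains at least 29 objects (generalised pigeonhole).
n = (29 − 1)·84 + 1 = 2353

By the generalised pigeonhole principle, to guarantee some box contains ≥ r objects we need more than (r − 1) · k objects total. Threshold: n = (r − 1) · k + 1. With r = 29 and k = 84: n = 28 · 84 + 1 = 2352 + 1 = 2353. For n = 2352 = 28 · 84, we can put exactly 28 objects in every box, avoiding 29 in any single one — so 2353 is tight.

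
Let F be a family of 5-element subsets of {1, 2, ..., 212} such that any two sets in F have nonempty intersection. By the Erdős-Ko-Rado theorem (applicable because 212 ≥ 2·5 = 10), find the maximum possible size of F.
max |F| = C(211, 4) = 80260180

The Erdős-Ko-Rado theorem states: for n ≥ 2k, an intersecting family of k-subsets of an n-element set has size at most C(n − 1, k − 1), with equality for 'star' families {A ⊆ [n] : |A| = k, i ∈ A} (fix an element i). For n = 212, k = 5: C(211, 4) = 80260180.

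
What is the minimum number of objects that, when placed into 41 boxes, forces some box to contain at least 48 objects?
n = (48 − 1)·41 + 1 = 1928

By the generalised pigeonhole principle, to guarantee some box contains ≥ r objects we need more than (r − 1) · k objects total. Threshold: n = (r − 1) · k + 1. With r = 48 and k = 41: n = 47 · 41 + 1 = 1927 + 1 = 1928. For n = 1927 = 47 · 41, we can put exactly 47 objects in every box, avoiding 48 in any single one — so 1928 is tight.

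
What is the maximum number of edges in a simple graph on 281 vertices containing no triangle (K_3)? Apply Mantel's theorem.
ex(281, K_3) = ⌊281^2/4⌋ = 19740

Mantel (1907): a triangle-free graph on n vertices has at most ⌊n^2/4⌋ edges, with equality for the complete bipartite graph K_{⌊n/2⌋, ⌈n/2⌉}. For n = 281: ⌊281^2/4⌋ = ⌊78961/4⌋ = 19740. The extremal graph is K_{140, 141}, which has 140·141 = 19740 edges.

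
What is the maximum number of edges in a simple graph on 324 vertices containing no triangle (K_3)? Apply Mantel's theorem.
ex(324, K_3) = ⌊324^2/4⌋ = 26244

Mantel (1907): a triangle-free graph on n vertices has at most ⌊n^2/4⌋ edges, with equality for the complete bipartite graph K_{⌊n/2⌋, ⌈n/2⌉}. For n = 324: ⌊324^2/4⌋ = ⌊104976/4⌋ = 26244. The extremal graph is K_{162, 162}, which has 162·162 = 26244 edges.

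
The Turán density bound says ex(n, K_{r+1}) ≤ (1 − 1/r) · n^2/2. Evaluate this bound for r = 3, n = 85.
Turán density bound = (2/3) · 85^2/2 = 7225/3 ≈ 2408.3333

Turán's theorem: ex(n, K_{r+1}) is achieved by the complete r-partite Turán graph T(n, r) with parts as balanced as possible, and is at most (1 − 1/r) · n^2/2. For r = 3, n = 85: the density bound is (2/3) · 7225/2 = 7225/3 ≈ 2408.3333. The integer-valued extremum is e(T(85, 3)) = 2408, which is strictly less than the density bound 7225/3 since 3 ∤ 85 (the parts of T(85, 3) cannot all be equal).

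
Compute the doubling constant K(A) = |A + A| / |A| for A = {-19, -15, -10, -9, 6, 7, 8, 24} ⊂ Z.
K = |A + A| / |A| = 31/8

Enumerate A + A = {a + b : a, b ∈ A}. With |A| = 8, there are |A|^2 = 64 ordered sum pairs; collecting distinct values, A + A = {-38, -34, -30, -29, -28, -25, -24, -20, -19, -18, -13, -12, -11, -9, -8, -7, -4, -3, -2, -1, 5, 9, 12, 13, 14, 15, 16, 30, 31, 32, 48}, so |A + A| = 31. Thus K = 31/8. For comparison, the minimum possible |A + A| over all 8-element sets is 2·8 − 1 = 15 (so min K = 15/8), attained only by arithmetic progressions.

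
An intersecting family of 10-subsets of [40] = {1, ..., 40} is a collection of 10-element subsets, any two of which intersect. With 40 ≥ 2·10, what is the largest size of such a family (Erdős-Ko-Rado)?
max |F| = C(39, 9) = 211915132

Erdős-Ko-Rado (1961): when n ≥ 2k, max |F| = C(n−1, k−1). The bound is attained by the star {A : i ∈ A} for any fixed i ∈ [n]. Here C(40−1, 10−1) = C(39, 9) = 211915132.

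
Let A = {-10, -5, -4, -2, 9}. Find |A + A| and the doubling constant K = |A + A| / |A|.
K = |A + A| / |A| = 15/5 = 3

Enumerate A + A = {a + b : a, b ∈ A}. With |A| = 5, there are |A|^2 = 25 ordered sum pairs; collecting distinct values, A + A = {-20, -15, -14, -12, -10, -9, -8, -7, -6, -4, -1, 4, 5, 7, 18}, so |A + A| = 15. Thus K = 15/5 = 3. For comparison, the minimum possible |A + A| over all 5-element sets is 2·5 − 1 = 9 (so min K = 9/5), attained only by arithmetic progressions.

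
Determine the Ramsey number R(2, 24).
R(2, 24) = 24

R(2, k) = k for all k ≥ 2: in a 2-colouring of K_k, either some edge is red (a red K_2) or all edges are blue (a blue K_k). And K_{23} coloured all-blue has no blue K_24, so R(2, 24) > 23. Hence R(2, 24) = 24.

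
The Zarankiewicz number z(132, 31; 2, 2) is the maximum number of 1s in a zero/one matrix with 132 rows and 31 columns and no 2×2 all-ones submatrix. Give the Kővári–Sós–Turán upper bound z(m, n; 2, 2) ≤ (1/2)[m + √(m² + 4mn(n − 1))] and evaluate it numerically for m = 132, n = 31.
z(132, 31; 2, 2) ≤ (1/2)[132 + √(132² + 4·132·31·30)] = (1/2)[132 + √508464] = 422.5333

Kővári–Sós–Turán: let r_1, ..., r_132 be the row sums and z = Σ r_i the total number of 1s. Each pair of columns can share at most one row with both entries 1 (else a 2×2 all-ones block appears), so Σ_i C(r_i, 2) ≤ C(31, 2) = 465. By convexity Σ_i C(r_i, 2) ≥ 132·C(z/132, 2) = z(z − 132)/(2·132), giving z² − 132z − 132·31·30 ≤ 0 and hence z ≤ (1/2)[132 + √(17424 + 4·122760)] = (1/2)[132 + √508464] ≈ (1/2)(132 + 713.0666) = 422.5333.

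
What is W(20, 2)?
W(20, 2) = 20 + 1 = 21

A 2-term AP is any pair of integers, so a monochromatic 2-AP exists iff some colour is used at least twice. With 20 colours, the colouring i ↦ i on {1, ..., 20} uses each colour once, avoiding any monochromatic pair, so W(20, 2) > 20. For {1, ..., 21}, pigeonhole forces two integers of the same colour, which form a monochromatic 2-AP. Hence W(20, 2) = 21.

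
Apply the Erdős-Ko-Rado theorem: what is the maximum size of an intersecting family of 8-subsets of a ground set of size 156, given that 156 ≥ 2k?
max |F| = C(155, 7) = 371716103550

The Erdős-Ko-Rado theorem states: for n ≥ 2k, an intersecting family of k-subsets of an n-element set has size at most C(n − 1, k − 1), with equality for 'star' families {A ⊆ [n] : |A| = k, i ∈ A} (fix an element i). For n = 156, k = 8: C(155, 7) = 371716103550.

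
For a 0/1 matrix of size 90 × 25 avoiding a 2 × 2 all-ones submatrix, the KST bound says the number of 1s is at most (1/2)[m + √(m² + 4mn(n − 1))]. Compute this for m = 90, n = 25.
z(90, 25; 2, 2) ≤ (1/2)[90 + √(90² + 4·90·25·24)] = (1/2)[90 + √224100] = 281.696

Kővári–Sós–Turán: let r_1, ..., r_90 be the row sums and z = Σ r_i the total number of 1s. Each pair of columns can share at most one row with both entries 1 (else a 2×2 all-ones block appears), so Σ_i C(r_i, 2) ≤ C(25, 2) = 300. By convexity Σ_i C(r_i, 2) ≥ 90·C(z/90, 2) = z(z − 90)/(2·90), giving z² − 90z − 90·25·24 ≤ 0 and hence z ≤ (1/2)[90 + √(8100 + 4·54000)] = (1/2)[90 + √224100] ≈ (1/2)(90 + 473.392) = 281.696.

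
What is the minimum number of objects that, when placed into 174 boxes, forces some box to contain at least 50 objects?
n = (50 − 1)·174 + 1 = 8527

By the generalised pigeonhole principle, to guarantee some box contains ≥ r objects we need more than (r − 1) · k objects total. Threshold: n = (r − 1) · k + 1. With r = 50 and k = 174: n = 49 · 174 + 1 = 8526 + 1 = 8527. For n = 8526 = 49 · 174, we can put exactly 49 objects in every box, avoiding 50 in any single one — so 8527 is tight.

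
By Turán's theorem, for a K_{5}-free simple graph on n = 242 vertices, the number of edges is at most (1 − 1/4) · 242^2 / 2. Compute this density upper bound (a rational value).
Turán density bound = (3/4) · 242^2/2 = 43923/2 ≈ 21961.5

Turán's theorem: ex(n, K_{r+1}) is achieved by the complete r-partite Turán graph T(n, r) with parts as balanced as possible, and is at most (1 − 1/r) · n^2/2. For r = 4, n = 242: the density bound is (3/4) · 58564/2 = 43923/2 ≈ 21961.5. The integer-valued extremum is e(T(242, 4)) = 21961, which is strictly less than the density bound 43923/2 since 4 ∤ 242 (the parts of T(242, 4) cannot all be equal).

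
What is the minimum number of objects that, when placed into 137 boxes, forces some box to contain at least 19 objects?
n = (19 − 1)·137 + 1 = 2467

By the generalised pigeonhole principle, to guarantee some box contains ≥ r objects we need more than (r − 1) · k objects total. Threshold: n = (r − 1) · k + 1. With r = 19 and k = 137: n = 18 · 137 + 1 = 2466 + 1 = 2467. For n = 2466 = 18 · 137, we can put exactly 18 objects in every box, avoiding 19 in any single one — so 2467 is tight.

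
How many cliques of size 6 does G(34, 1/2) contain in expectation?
E[# K_6] = C(34, 6) · (1/2)^C(6, 2) = 1344904 / 2^15 = 168113/4096 ≈ 41.043213

For each 6-subset S of vertices (there are C(34, 6) = 1344904 such S), let X_S = 1 if S induces a K_6 (all C(6, 2) = 15 edges present). Then P(X_S = 1) = (1/2)^15 = 1/32768. By linearity of expectation, E[# K_6] = C(34, 6) · (1/2)^15 = 1344904 / 32768 = 168113/4096 ≈ 41.043213.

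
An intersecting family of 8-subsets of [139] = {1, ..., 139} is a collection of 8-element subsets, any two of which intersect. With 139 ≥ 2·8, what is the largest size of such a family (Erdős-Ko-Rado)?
max |F| = C(138, 7) = 162021319416

Erdős-Ko-Rado (1961): when n ≥ 2k, max |F| = C(n−1, k−1). The bound is attained by the star {A : i ∈ A} for any fixed i ∈ [n]. Here C(139−1, 8−1) = C(138, 7) = 162021319416.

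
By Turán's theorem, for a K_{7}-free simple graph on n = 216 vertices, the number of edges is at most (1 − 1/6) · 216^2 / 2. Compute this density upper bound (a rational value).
Turán density bound = (5/6) · 216^2/2 = 19440

Turán's theorem: ex(n, K_{r+1}) is achieved by the complete r-partite Turán graph T(n, r) with parts as balanced as possible, and is at most (1 − 1/r) · n^2/2. For r = 6, n = 216: the density bound is (5/6) · 46656/2 = 19440. Since 6 ∣ 216, the Turán graph T(216, 6) has parts of equal size 36, and its edge count e(T(216, 6)) = 19440 attains the density bound exactly.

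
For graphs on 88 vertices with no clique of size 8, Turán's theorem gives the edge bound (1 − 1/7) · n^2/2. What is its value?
Turán density bound = (6/7) · 88^2/2 = 23232/7 ≈ 3318.8571

Turán's theorem: ex(n, K_{r+1}) is achieved by the complete r-partite Turán graph T(n, r) with parts as balanced as possible, and is at most (1 − 1/r) · n^2/2. For r = 7, n = 88: the density bound is (6/7) · 7744/2 = 23232/7 ≈ 3318.8571. The integer-valued extremum is e(T(88, 7)) = 3318, which is strictly less than the density bound 23232/7 since 7 ∤ 88 (the parts of T(88, 7) cannot all be equal).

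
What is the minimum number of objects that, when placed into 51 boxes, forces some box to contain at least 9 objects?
n = (9 − 1)·51 + 1 = 409

By the generalised pigeonhole principle, to guarantee some box contains ≥ r objects we need more than (r − 1) · k objects total. Threshold: n = (r − 1) · k + 1. With r = 9 and k = 51: n = 8 · 51 + 1 = 408 + 1 = 409. For n = 408 = 8 · 51, we can put exactly 8 objects in every box, avoiding 9 in any single one — so 409 is tight.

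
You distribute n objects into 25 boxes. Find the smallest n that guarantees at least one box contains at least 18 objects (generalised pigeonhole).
n = (18 − 1)·25 + 1 = 426

By the generalised pigeonhole principle, to guarantee some box contains ≥ r objects we need more than (r − 1) · k objects total. Threshold: n = (r − 1) · k + 1. With r = 18 and k = 25: n = 17 · 25 + 1 = 425 + 1 = 426. For n = 425 = 17 · 25, we can put exactly 17 objects in every box, avoiding 18 in any single one — so 426 is tight.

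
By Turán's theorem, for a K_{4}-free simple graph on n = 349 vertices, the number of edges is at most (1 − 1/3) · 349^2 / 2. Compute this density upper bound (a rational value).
Turán density bound = (2/3) · 349^2/2 = 121801/3 ≈ 40600.3333

Turán's theorem: ex(n, K_{r+1}) is achieved by the complete r-partite Turán graph T(n, r) with parts as balanced as possible, and is at most (1 − 1/r) · n^2/2. For r = 3, n = 349: the density bound is (2/3) · 121801/2 = 121801/3 ≈ 40600.3333. The integer-valued extremum is e(T(349, 3)) = 40600, which is strictly less than the density bound 121801/3 since 3 ∤ 349 (the parts of T(349, 3) cannot all be equal).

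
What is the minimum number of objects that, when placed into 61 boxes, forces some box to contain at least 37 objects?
n = (37 − 1)·61 + 1 = 2197

By the generalised pigeonhole principle, to guarantee some box contains ≥ r objects we need more than (r − 1) · k objects total. Threshold: n = (r − 1) · k + 1. With r = 37 and k = 61: n = 36 · 61 + 1 = 2196 + 1 = 2197. For n = 2196 = 36 · 61, we can put exactly 36 objects in every box, avoiding 37 in any single one — so 2197 is tight.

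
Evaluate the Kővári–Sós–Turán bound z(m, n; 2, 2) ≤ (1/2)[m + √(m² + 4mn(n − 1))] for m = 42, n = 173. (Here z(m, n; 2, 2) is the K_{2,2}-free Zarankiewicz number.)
z(42, 173; 2, 2) ≤ (1/2)[42 + √(42² + 4·42·173·172)] = (1/2)[42 + √5000772] = 1139.1203

Kővári–Sós–Turán: let r_1, ..., r_42 be the row sums and z = Σ r_i the total number of 1s. Each pair of columns can share at most one row with both entries 1 (else a 2×2 all-ones block appears), so Σ_i C(r_i, 2) ≤ C(173, 2) = 14878. By convexity Σ_i C(r_i, 2) ≥ 42·C(z/42, 2) = z(z − 42)/(2·42), giving z² − 42z − 42·173·172 ≤ 0 and hence z ≤ (1/2)[42 + √(1764 + 4·1249752)] = (1/2)[42 + √5000772] ≈ (1/2)(42 + 2236.2406) = 1139.1203.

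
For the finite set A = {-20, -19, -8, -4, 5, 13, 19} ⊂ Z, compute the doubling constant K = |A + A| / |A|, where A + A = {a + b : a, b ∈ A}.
K = |A + A| / |A| = 28/7 = 4

Enumerate A + A = {a + b : a, b ∈ A}. With |A| = 7, there are |A|^2 = 49 ordered sum pairs; collecting distinct values, A + A = {-40, -39, -38, -28, -27, -24, -23, -16, -15, -14, -12, -8, -7, -6, -3, -1, 0, 1, 5, 9, 10, 11, 15, 18, 24, 26, 32, 38}, so |A + A| = 28. Thus K = 28/7 = 4. For comparison, the minimum possible |A + A| over all 7-element sets is 2·7 − 1 = 13 (so min K = 13/7), attained only by arithmetic progressions.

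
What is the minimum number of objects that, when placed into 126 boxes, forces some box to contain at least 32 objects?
n = (32 − 1)·126 + 1 = 3907

By the generalised pigeonhole principle, to guarantee some box contains ≥ r objects we need more than (r − 1) · k objects total. Threshold: n = (r − 1) · k + 1. With r = 32 and k = 126: n = 31 · 126 + 1 = 3906 + 1 = 3907. For n = 3906 = 31 · 126, we can put exactly 31 objects in every box, avoiding 32 in any single one — so 3907 is tight.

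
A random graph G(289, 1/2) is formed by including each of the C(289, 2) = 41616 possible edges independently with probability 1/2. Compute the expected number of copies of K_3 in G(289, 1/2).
E[# K_3] = C(289, 3) · (1/2)^C(3, 2) = 3981264 / 2^3 = 497658

For each 3-subset S of vertices (there are C(289, 3) = 3981264 such S), let X_S = 1 if S induces a K_3 (all C(3, 2) = 3 edges present). Then P(X_S = 1) = (1/2)^3 = 1/8. By linearity of expectation, E[# K_3] = C(289, 3) · (1/2)^3 = 3981264 / 8 = 497658.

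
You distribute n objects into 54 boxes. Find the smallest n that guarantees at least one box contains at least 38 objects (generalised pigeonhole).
n = (38 − 1)·54 + 1 = 1999

By the generalised pigeonhole principle, to guarantee some box contains ≥ r objects we need more than (r − 1) · k objects total. Threshold: n = (r − 1) · k + 1. With r = 38 and k = 54: n = 37 · 54 + 1 = 1998 + 1 = 1999. For n = 1998 = 37 · 54, we can put exactly 37 objects in every box, avoiding 38 in any single one — so 1999 is tight.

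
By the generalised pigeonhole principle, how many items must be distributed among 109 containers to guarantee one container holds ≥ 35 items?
n = (35 − 1)·109 + 1 = 3707

By the generalised pigeonhole principle, to guarantee some box contains ≥ r objects we need more than (r − 1) · k objects total. Threshold: n = (r − 1) · k + 1. With r = 35 and k = 109: n = 34 · 109 + 1 = 3706 + 1 = 3707. For n = 3706 = 34 · 109, we can put exactly 34 objects in every box, avoiding 35 in any single one — so 3707 is tight.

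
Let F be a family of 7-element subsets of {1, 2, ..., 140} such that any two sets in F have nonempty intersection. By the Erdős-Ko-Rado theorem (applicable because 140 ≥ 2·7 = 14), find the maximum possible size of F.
max |F| = C(139, 6) = 8979650478

Erdős-Ko-Rado (1961): when n ≥ 2k, max |F| = C(n−1, k−1). The bound is attained by the star {A : i ∈ A} for any fixed i ∈ [n]. Here C(140−1, 7−1) = C(139, 6) = 8979650478.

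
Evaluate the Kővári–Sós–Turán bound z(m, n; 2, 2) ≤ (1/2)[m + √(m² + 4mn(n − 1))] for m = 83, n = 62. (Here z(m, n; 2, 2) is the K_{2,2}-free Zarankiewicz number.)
z(83, 62; 2, 2) ≤ (1/2)[83 + √(83² + 4·83·62·61)] = (1/2)[83 + √1262513] = 603.308

Kővári–Sós–Turán: let r_1, ..., r_83 be the row sums and z = Σ r_i the total number of 1s. Each pair of columns can share at most one row with both entries 1 (else a 2×2 all-ones block appears), so Σ_i C(r_i, 2) ≤ C(62, 2) = 1891. By convexity Σ_i C(r_i, 2) ≥ 83·C(z/83, 2) = z(z − 83)/(2·83), giving z² − 83z − 83·62·61 ≤ 0 and hence z ≤ (1/2)[83 + √(6889 + 4·313906)] = (1/2)[83 + √1262513] ≈ (1/2)(83 + 1123.616) = 603.308.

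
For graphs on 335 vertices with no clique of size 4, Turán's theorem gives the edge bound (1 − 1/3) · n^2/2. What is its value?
Turán density bound = (2/3) · 335^2/2 = 112225/3 ≈ 37408.3333

Turán's theorem: ex(n, K_{r+1}) is achieved by the complete r-partite Turán graph T(n, r) with parts as balanced as possible, and is at most (1 − 1/r) · n^2/2. For r = 3, n = 335: the density bound is (2/3) · 112225/2 = 112225/3 ≈ 37408.3333. The integer-valued extremum is e(T(335, 3)) = 37408, which is strictly less than the density bound 112225/3 since 3 ∤ 335 (the parts of T(335, 3) cannot all be equal).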